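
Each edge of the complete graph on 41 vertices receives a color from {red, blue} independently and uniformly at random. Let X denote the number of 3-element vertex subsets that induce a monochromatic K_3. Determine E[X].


Let X = Σ_S X_S over the C(41, 3) = 10660 subsets S of size 3, where X_S = 1 if the K_3 on S is monochromatic.
For a fixed S, the K_3 on S has C(3, 2) = 3 edges. P[all 3 edges red] = (1/2)^3, and likewise for blue, so P[monochromatic] = 2·(1/2)^3 = 2^{1 − 3} = 1/4.
By linearity of expectation: E[X] = C(41, 3) · 2^{1 − 3} = 10660 · 1/4 = 2665.
Numerically: E[X] ≈ 2665.000000.

E[X] = C(41,3)·2^(1−C(3,2)) = 2665 ≈ 2665.000000.


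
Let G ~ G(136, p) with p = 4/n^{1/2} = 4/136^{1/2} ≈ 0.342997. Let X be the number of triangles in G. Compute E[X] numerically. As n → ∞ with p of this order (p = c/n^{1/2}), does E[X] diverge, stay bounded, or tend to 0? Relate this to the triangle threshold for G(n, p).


Number of potential triangles: C(136, 3) = 410040.
Each occurs with probability p³ ≈ (0.342997)³ ≈ 4.03526083e-02.
By linearity: E[X] = C(136, 3)·p³ ≈ 410040 · 4.03526083e-02 ≈ 16546.183495.
Since α = 1/2 < 1, p = c/n^{1/2} ≫ 1/n is above the triangle threshold p ~ 1/n. Asymptotically E[X] ~ (c³/6)·n^{3(1−α)} = (4³/6)·n^{1.5} → ∞; triangles are abundant w.h.p.

E[X] ≈ 16546.183495; in regime p = Θ(1/n^{1/2}) E[X] diverges (above the triangle threshold p ~ 1/n).


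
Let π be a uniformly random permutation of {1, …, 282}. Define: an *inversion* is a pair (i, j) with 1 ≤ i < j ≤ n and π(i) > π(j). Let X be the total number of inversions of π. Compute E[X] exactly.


Write X = Σ X_I over the C(282, 2) = 39621 pairs i < j, with X_I the indicator of one inversion.
There are 39621 indicators.
For each fixed pair i < j, the values π(i) and π(j) are two distinct elements of {1, …, 282} in uniformly random order; by symmetry P[π(i) > π(j)] = 1/2.
By linearity: E[X] = 39621 · (1/2) = C(282, 2) · (1/2) = 39621/2 = 39621/2 ≈ 19810.5000.

E[X] = 39621/2 = 19810.5000.


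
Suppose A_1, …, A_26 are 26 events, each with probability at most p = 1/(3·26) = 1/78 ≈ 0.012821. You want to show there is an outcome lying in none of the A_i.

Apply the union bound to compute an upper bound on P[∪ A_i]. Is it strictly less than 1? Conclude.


Union bound: P[∪_{i=1}^{26} A_i] ≤ Σ_i P[A_i] ≤ 26·p = 26·(1/78) = 1/3.
Numerically: 1/3 ≈ 0.333333.
Is 1/3 < 1? YES.
Since P[∪ A_i] ≤ 1/3 < 1, the complement has P[∩ A_i^c] ≥ 1 − 1/3 = 2/3 > 0, so some outcome avoids every A_i.

26·p = 1/3 ≈ 0.333333; existence CERTIFIED by the union bound.


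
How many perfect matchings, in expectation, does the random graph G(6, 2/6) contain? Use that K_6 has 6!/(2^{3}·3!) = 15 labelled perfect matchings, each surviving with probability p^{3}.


K_6 has 6!/(2^{3}·3!) = 15 labelled perfect matchings.
For each such perfect matching H, let X_H = 1 if all 3 edges of H are present in G. Then P[X_H = 1] = p^{3} = (1/3)^{3} = 1/27.
Summing the indicators: E[X] = Σ_H E[X_H] = 15 · p^{3} = 15 · 1/27 = 5/9.
Numerically: E[X] ≈ 0.5556.

E[X] = 15 · (1/3)^{3} = 5/9 ≈ 0.5556.


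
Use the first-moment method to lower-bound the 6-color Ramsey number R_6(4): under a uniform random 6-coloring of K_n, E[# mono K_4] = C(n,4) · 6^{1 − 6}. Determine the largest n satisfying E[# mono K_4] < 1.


We need C(n, 4) · 6^{1 − 6} < 1, i.e. C(n, 4) < 6^{6 − 1} = 7776.
Check values of n near the boundary:
  n = 20: C(20, 4) = 4845; 4845 < 7776? YES
  n = 21: C(21, 4) = 5985; 5985 < 7776? YES
  n = 22: C(22, 4) = 7315; 7315 < 7776? YES
  n = 23: C(23, 4) = 8855; 8855 < 7776? NO
  n = 24: C(24, 4) = 10626; 10626 < 7776? NO
The largest n with C(n, 4) < 7776 is n = 22 (where E[X] = 7315/7776 ≈ 0.9407150). Hence R_6(4) > 22, i.e. R_6(4) ≥ 23.

Largest n = 22; hence R_6(4) > 22.


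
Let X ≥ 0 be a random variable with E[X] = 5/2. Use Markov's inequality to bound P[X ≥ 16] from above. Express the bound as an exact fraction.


μ = E[X] = 5/2, a = 16.
Markov: P[X ≥ 16] ≤ μ/a = (5/2)/16 = 5/32.
Numerically: ≈ 0.156250.
(Since a = 16 > μ = 2.500000, the bound 5/32 is < 1 and informative.)

P[X ≥ 16] ≤ 5/32 ≈ 0.156250.


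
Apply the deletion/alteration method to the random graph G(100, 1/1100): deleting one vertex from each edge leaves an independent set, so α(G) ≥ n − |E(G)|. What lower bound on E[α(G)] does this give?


E[|E(G)|] = C(100, 2)·p = 4950 · (1/1100) = 9/2.
E[α(G)] ≥ n − E[|E(G)|] = 100 − 9/2 = 191/2.
Numerically: ≈ 95.5000.
(This is only a lower bound; the true E[α(G)] may be larger.)

E[α(G)] ≥ 191/2 ≈ 95.5000.


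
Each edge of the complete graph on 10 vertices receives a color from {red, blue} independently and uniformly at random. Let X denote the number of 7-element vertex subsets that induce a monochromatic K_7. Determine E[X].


Let X = Σ_S X_S over the C(10, 7) = 120 subsets S of size 7, where X_S = 1 if the K_7 on S is monochromatic.
For a fixed S, the K_7 on S has C(7, 2) = 21 edges. P[all 21 edges red] = (1/2)^21, and likewise for blue, so P[monochromatic] = 2·(1/2)^21 = 2^{1 − 21} = 1/1048576.
Summing: E[X] = C(10, 7) · 2^{1 − 21} = 120 · 1/1048576 = 15/131072.
Numerically: E[X] ≈ 0.00011.

E[X] = C(10,7)·2^(1−C(7,2)) = 15/131072 ≈ 0.00011.


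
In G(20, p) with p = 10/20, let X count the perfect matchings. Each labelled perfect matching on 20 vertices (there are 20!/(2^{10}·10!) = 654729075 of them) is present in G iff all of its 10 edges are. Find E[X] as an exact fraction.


K_20 has 20!/(2^{10}·10!) = 654729075 labelled perfect matchings.
For each such perfect matching H, let X_H = 1 if all 10 edges of H are present in G. Then P[X_H = 1] = p^{10} = (1/2)^{10} = 1/1024.
By linearity: E[X] = Σ_H E[X_H] = 654729075 · p^{10} = 654729075 · 1/1024 = 654729075/1024.
Numerically: E[X] ≈ 6.394e+05.

E[X] = 654729075 · (1/2)^{10} = 654729075/1024 ≈ 6.394e+05.


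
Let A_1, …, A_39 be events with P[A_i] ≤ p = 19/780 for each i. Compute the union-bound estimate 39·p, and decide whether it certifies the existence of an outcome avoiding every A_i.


Union bound: P[∪_{i=1}^{39} A_i] ≤ Σ_i P[A_i] ≤ 39·p = 39·(19/780) = 19/20.
Numerically: 19/20 ≈ 0.950.
Is 19/20 < 1? YES.
Since P[∪ A_i] ≤ 19/20 < 1, the complement has P[∩ A_i^c] ≥ 1 − 19/20 = 1/20 > 0, so some outcome avoids every A_i.

39·p = 19/20 ≈ 0.950; existence CERTIFIED by the union bound.


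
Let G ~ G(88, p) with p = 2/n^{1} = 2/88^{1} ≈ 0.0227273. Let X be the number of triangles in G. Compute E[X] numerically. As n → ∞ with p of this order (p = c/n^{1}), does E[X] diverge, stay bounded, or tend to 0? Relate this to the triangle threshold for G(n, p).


Number of potential triangles: C(88, 3) = 109736.
Each occurs with probability p³ ≈ (0.0227273)³ ≈ 1.17392938e-05.
By linearity: E[X] = C(88, 3)·p³ ≈ 109736 · 1.17392938e-05 ≈ 1.288223.
Here α = 1, so p = 2/n is exactly at the triangle threshold p ~ 1/n. Asymptotically E[X] → c³/6 = 2³/6 = 4/3 ≈ 1.333333, a bounded constant. In this regime the triangle count is asymptotically Poisson(c³/6).

E[X] ≈ 1.288223; in regime p = Θ(1/n^{1}) E[X] stays bounded (at the triangle threshold p ~ 1/n).


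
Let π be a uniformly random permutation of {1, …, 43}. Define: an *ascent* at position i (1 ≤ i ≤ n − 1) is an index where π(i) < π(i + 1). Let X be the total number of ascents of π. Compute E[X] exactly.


Write X = Σ X_I over i = 1, …, 42, with X_I the indicator of one ascent.
There are 42 indicators.
For each fixed i, the pair (π(i), π(i+1)) is a uniformly random ordered pair of distinct values from {1, …, 43}; by symmetry P[π(i) < π(i+1)] = 1/2.
By linearity: E[X] = 42 · (1/2) = (43 − 1) · (1/2) = 21 ≈ 21.000.

E[X] = 21 = 21.000.


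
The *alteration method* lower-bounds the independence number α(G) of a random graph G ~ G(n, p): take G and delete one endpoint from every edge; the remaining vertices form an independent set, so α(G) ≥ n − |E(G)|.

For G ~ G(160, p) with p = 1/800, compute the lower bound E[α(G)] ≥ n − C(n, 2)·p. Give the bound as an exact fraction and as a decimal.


E[|E(G)|] = C(160, 2)·p = 12720 · (1/800) = 159/10.
E[α(G)] ≥ n − E[|E(G)|] = 160 − 159/10 = 1441/10.
Numerically: ≈ 144.1000.
(This is only a lower bound; the true E[α(G)] may be larger.)

E[α(G)] ≥ 1441/10 ≈ 144.1000.


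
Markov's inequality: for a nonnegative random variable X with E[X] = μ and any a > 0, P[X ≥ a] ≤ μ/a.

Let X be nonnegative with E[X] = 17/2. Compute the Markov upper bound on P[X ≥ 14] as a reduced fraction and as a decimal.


μ = E[X] = 17/2, a = 14.
Markov: P[X ≥ 14] ≤ μ/a = (17/2)/14 = 17/28.
Numerically: ≈ 0.60714.
(Since a = 14 > μ = 8.50000, the bound 17/28 is < 1 and informative.)

P[X ≥ 14] ≤ 17/28 ≈ 0.60714.


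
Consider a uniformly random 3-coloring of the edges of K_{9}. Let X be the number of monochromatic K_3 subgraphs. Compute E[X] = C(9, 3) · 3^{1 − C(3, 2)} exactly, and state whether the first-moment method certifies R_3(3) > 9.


E[X] = C(9, 3) · 3^{1 − 3} = 84 · 3^{−2} = 84/9.
As a reduced fraction: E[X] = 28/3 ≈ 9.333333.
Is E[X] < 1? NO.
Since E[X] ≥ 1, the first-moment bound is inconclusive at n = 9; it does NOT by itself certify R_3(3) > 9.

E[X] = 28/3 ≈ 9.333333; E[X] ≥ 1; first-moment method inconclusive here.


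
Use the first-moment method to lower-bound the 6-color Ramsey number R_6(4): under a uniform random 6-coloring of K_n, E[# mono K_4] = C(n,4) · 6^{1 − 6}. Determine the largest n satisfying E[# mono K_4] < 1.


We need C(n, 4) · 6^{1 − 6} < 1, i.e. C(n, 4) < 6^{6 − 1} = 7776.
Check values of n near the boundary:
  n = 20: C(20, 4) = 4845; 4845 < 7776? YES
  n = 21: C(21, 4) = 5985; 5985 < 7776? YES
  n = 22: C(22, 4) = 7315; 7315 < 7776? YES
  n = 23: C(23, 4) = 8855; 8855 < 7776? NO
  n = 24: C(24, 4) = 10626; 10626 < 7776? NO
  n = 25: C(25, 4) = 12650; 12650 < 7776? NO
The largest n with C(n, 4) < 7776 is n = 22 (where E[X] = 7315/7776 ≈ 0.9407). Hence R_6(4) > 22, i.e. R_6(4) ≥ 23.

Largest n = 22; hence R_6(4) > 22.


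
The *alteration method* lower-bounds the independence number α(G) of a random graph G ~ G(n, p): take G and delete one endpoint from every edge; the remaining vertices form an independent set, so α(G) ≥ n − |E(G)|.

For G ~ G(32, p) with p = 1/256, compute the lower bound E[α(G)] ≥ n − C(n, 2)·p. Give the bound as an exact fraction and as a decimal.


E[|E(G)|] = C(32, 2)·p = 496 · (1/256) = 31/16.
E[α(G)] ≥ n − E[|E(G)|] = 32 − 31/16 = 481/16.
Numerically: ≈ 30.062500.
(This is only a lower bound; the true E[α(G)] may be larger.)

E[α(G)] ≥ 481/16 ≈ 30.062500.


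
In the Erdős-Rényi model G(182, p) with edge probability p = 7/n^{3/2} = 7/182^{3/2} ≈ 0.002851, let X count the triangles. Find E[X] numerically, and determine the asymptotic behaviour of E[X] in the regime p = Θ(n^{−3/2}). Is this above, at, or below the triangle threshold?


Number of potential triangles: C(182, 3) = 988260.
Each occurs with probability p³ ≈ (0.002851)³ ≈ 2.317250e-08.
By linearity: E[X] = C(182, 3)·p³ ≈ 988260 · 2.317250e-08 ≈ 0.0229.
Since α = 3/2 > 1, p = c/n^{3/2} = o(1/n) is below the triangle threshold p ~ 1/n. Asymptotically E[X] ~ (c³/6)·n^{3(1−α)} = (7³/6)·n^{-1.5} → 0, so by Markov's inequality G has no triangles w.h.p.

E[X] ≈ 0.0229; in regime p = Θ(1/n^{3/2}) E[X] tends to 0 (below the triangle threshold p ~ 1/n).


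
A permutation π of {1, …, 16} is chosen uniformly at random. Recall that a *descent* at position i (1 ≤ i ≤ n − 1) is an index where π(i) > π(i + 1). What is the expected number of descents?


Write X = Σ X_I over i = 1, …, 15, with X_I the indicator of one descent.
There are 15 indicators.
For each fixed i, the pair (π(i), π(i+1)) is a uniformly random ordered pair of distinct values from {1, …, 16}; by symmetry P[π(i) > π(i+1)] = 1/2.
By linearity: E[X] = 15 · (1/2) = (16 − 1) · (1/2) = 15/2 ≈ 7.500.

E[X] = 15/2 = 7.500.


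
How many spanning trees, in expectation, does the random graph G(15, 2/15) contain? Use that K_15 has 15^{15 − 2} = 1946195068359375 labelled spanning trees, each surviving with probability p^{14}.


K_15 has 15^{15 − 2} = 1946195068359375 labelled spanning trees.
For each such spanning tree H, let X_H = 1 if all 14 edges of H are present in G. Then P[X_H = 1] = p^{14} = (2/15)^{14} = 16384/29192926025390625.
By linearity of expectation: E[X] = Σ_H E[X_H] = 1946195068359375 · p^{14} = 1946195068359375 · 16384/29192926025390625 = 16384/15.
Numerically: E[X] ≈ 1092.

E[X] = 1946195068359375 · (2/15)^{14} = 16384/15 ≈ 1092.


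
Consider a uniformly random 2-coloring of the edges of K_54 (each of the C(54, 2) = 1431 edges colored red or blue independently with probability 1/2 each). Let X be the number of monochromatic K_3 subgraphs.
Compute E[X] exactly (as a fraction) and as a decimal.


Let X = Σ_S X_S over the C(54, 3) = 24804 subsets S of size 3, where X_S = 1 if the K_3 on S is monochromatic.
For a fixed S, the K_3 on S has C(3, 2) = 3 edges. P[all 3 edges red] = (1/2)^3, and likewise for blue, so P[monochromatic] = 2·(1/2)^3 = 2^{1 − 3} = 1/4.
Summing: E[X] = C(54, 3) · 2^{1 − 3} = 24804 · 1/4 = 6201.
Numerically: E[X] ≈ 6201.00000.

E[X] = C(54,3)·2^(1−C(3,2)) = 6201 ≈ 6201.00000.


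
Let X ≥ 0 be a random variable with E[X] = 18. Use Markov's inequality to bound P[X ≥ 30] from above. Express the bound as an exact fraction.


μ = E[X] = 18, a = 30.
Markov: P[X ≥ 30] ≤ μ/a = (18)/30 = 3/5.
Numerically: ≈ 0.6000.
(Since a = 30 > μ = 18.0000, the bound 3/5 is < 1 and informative.)

P[X ≥ 30] ≤ 3/5 ≈ 0.6000.


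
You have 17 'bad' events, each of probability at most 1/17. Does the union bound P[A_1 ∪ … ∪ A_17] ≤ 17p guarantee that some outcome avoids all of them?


Union bound: P[∪_{i=1}^{17} A_i] ≤ Σ_i P[A_i] ≤ 17·p = 17·(1/17) = 1.
Numerically: 1 ≈ 1.000000.
Is 1 < 1? NO.
Since the bound 1 is ≥ 1, the union bound is uninformative here; it does NOT by itself certify existence.

17·p = 1 ≈ 1.000000; existence NOT certified by the union bound.


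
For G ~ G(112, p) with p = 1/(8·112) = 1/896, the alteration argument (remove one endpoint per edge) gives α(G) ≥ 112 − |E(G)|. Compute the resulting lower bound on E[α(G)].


E[|E(G)|] = C(112, 2)·p = 6216 · (1/896) = 111/16.
E[α(G)] ≥ n − E[|E(G)|] = 112 − 111/16 = 1681/16.
Numerically: ≈ 105.062.
(This is only a lower bound; the true E[α(G)] may be larger.)

E[α(G)] ≥ 1681/16 ≈ 105.062.


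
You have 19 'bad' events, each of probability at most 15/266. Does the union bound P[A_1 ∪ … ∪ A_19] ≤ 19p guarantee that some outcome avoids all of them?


Union bound: P[∪_{i=1}^{19} A_i] ≤ Σ_i P[A_i] ≤ 19·p = 19·(15/266) = 15/14.
Numerically: 15/14 ≈ 1.071.
Is 15/14 < 1? NO.
Since the bound 15/14 is ≥ 1, the union bound is uninformative here; it does NOT by itself certify existence.

19·p = 15/14 ≈ 1.071; existence NOT certified by the union bound.


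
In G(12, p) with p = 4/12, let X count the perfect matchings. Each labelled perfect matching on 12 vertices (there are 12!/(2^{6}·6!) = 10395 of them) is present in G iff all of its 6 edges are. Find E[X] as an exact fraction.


K_12 has 12!/(2^{6}·6!) = 10395 labelled perfect matchings.
For each such perfect matching H, let X_H = 1 if all 6 edges of H are present in G. Then P[X_H = 1] = p^{6} = (1/3)^{6} = 1/729.
By linearity of expectation: E[X] = Σ_H E[X_H] = 10395 · p^{6} = 10395 · 1/729 = 385/27.
Numerically: E[X] ≈ 14.3.

E[X] = 10395 · (1/3)^{6} = 385/27 ≈ 14.3.


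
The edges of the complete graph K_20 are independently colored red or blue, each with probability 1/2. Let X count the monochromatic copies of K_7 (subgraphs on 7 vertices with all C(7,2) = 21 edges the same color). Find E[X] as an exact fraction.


Let X = Σ_S X_S over the C(20, 7) = 77520 subsets S of size 7, where X_S = 1 if the K_7 on S is monochromatic.
For a fixed S, the K_7 on S has C(7, 2) = 21 edges. P[all 21 edges red] = (1/2)^21, and likewise for blue, so P[monochromatic] = 2·(1/2)^21 = 2^{1 − 21} = 1/1048576.
By linearity: E[X] = C(20, 7) · 2^{1 − 21} = 77520 · 1/1048576 = 4845/65536.
Numerically: E[X] ≈ 0.07393.

E[X] = C(20,7)·2^(1−C(7,2)) = 4845/65536 ≈ 0.07393.


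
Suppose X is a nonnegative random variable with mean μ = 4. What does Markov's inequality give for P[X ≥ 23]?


μ = E[X] = 4, a = 23.
Markov: P[X ≥ 23] ≤ μ/a = (4)/23 = 4/23.
Numerically: ≈ 0.173913.
(Since a = 23 > μ = 4.000000, the bound 4/23 is < 1 and informative.)

P[X ≥ 23] ≤ 4/23 ≈ 0.173913.


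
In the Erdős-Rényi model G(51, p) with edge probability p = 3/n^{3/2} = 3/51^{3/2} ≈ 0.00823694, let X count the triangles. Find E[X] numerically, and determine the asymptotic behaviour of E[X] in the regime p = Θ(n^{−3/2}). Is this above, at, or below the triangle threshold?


Number of potential triangles: C(51, 3) = 20825.
Each occurs with probability p³ ≈ (0.00823694)³ ≈ 5.58853496e-07.
By linearity: E[X] = C(51, 3)·p³ ≈ 20825 · 5.58853496e-07 ≈ 0.011638.
Since α = 3/2 > 1, p = c/n^{3/2} = o(1/n) is below the triangle threshold p ~ 1/n. Asymptotically E[X] ~ (c³/6)·n^{3(1−α)} = (3³/6)·n^{-1.5} → 0, so by Markov's inequality G has no triangles w.h.p.

E[X] ≈ 0.011638; in regime p = Θ(1/n^{3/2}) E[X] tends to 0 (below the triangle threshold p ~ 1/n).


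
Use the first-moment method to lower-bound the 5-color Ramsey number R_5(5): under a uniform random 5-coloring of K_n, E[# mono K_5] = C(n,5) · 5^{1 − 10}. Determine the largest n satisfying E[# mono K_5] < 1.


We need C(n, 5) · 5^{1 − 10} < 1, i.e. C(n, 5) < 5^{10 − 1} = 1953125.
Check values of n near the boundary:
  n = 43: C(43, 5) = 962598; 962598 < 1953125? YES
  n = 44: C(44, 5) = 1086008; 1086008 < 1953125? YES
  n = 45: C(45, 5) = 1221759; 1221759 < 1953125? YES
  n = 46: C(46, 5) = 1370754; 1370754 < 1953125? YES
  n = 47: C(47, 5) = 1533939; 1533939 < 1953125? YES
  n = 48: C(48, 5) = 1712304; 1712304 < 1953125? YES
  n = 49: C(49, 5) = 1906884; 1906884 < 1953125? YES
  n = 50: C(50, 5) = 2118760; 2118760 < 1953125? NO
  n = 51: C(51, 5) = 2349060; 2349060 < 1953125? NO
The largest n with C(n, 5) < 1953125 is n = 49 (where E[X] = 1906884/1953125 ≈ 0.97632). Hence R_5(5) > 49, i.e. R_5(5) ≥ 50.

Largest n = 49; hence R_5(5) > 49.


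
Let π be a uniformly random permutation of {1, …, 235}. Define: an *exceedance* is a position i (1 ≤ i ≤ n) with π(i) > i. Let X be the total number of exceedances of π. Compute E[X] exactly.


Write X = Σ_{i=1}^{235} X_i, where X_i = 1_{π(i) > i}.
For each fixed i, π(i) is uniform over {1, …, 235} (marginal of a uniform permutation), so P[π(i) > i] = (n − i)/n. Summing: Σ_{i=1}^{235} (n − i)/n = (0 + 1 + … + 234)/235 = 235(235 − 1)/(2·235) = (235 − 1)/2.
Hence E[X] = Σ_{i=1}^{235} (235 − i)/235 = 117 ≈ 117.000.

E[X] = 117 = 117.000.


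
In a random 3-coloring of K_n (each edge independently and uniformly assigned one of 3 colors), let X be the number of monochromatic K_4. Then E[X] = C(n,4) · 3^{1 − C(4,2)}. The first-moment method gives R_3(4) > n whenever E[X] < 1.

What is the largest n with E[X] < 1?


We need C(n, 4) · 3^{1 − 6} < 1, i.e. C(n, 4) < 3^{6 − 1} = 243.
Check values of n near the boundary:
  n = 6: C(6, 4) = 15; 15 < 243? YES
  n = 7: C(7, 4) = 35; 35 < 243? YES
  n = 8: C(8, 4) = 70; 70 < 243? YES
  n = 9: C(9, 4) = 126; 126 < 243? YES
  n = 10: C(10, 4) = 210; 210 < 243? YES
  n = 11: C(11, 4) = 330; 330 < 243? NO
  n = 12: C(12, 4) = 495; 495 < 243? NO
  n = 13: C(13, 4) = 715; 715 < 243? NO
The largest n with C(n, 4) < 243 is n = 10 (where E[X] = 70/81 ≈ 0.864). Hence R_3(4) > 10, i.e. R_3(4) ≥ 11.

Largest n = 10; hence R_3(4) > 10.


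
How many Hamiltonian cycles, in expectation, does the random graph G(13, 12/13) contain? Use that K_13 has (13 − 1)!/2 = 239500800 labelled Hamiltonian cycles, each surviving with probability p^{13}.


K_13 has (13 − 1)!/2 = 239500800 labelled Hamiltonian cycles.
For each such Hamiltonian cycle H, let X_H = 1 if all 13 edges of H are present in G. Then P[X_H = 1] = p^{13} = (12/13)^{13} = 106993205379072/302875106592253.
By linearity: E[X] = Σ_H E[X_H] = 239500800 · p^{13} = 239500800 · 106993205379072/302875106592253 = 25624958282852047257600/302875106592253.
Numerically: E[X] ≈ 8.461e+07.

E[X] = 239500800 · (12/13)^{13} = 25624958282852047257600/302875106592253 ≈ 8.461e+07.


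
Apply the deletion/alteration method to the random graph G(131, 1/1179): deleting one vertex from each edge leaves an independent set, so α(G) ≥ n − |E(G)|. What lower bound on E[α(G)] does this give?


E[|E(G)|] = C(131, 2)·p = 8515 · (1/1179) = 65/9.
E[α(G)] ≥ n − E[|E(G)|] = 131 − 65/9 = 1114/9.
Numerically: ≈ 123.77778.
(This is only a lower bound; the true E[α(G)] may be larger.)

E[α(G)] ≥ 1114/9 ≈ 123.77778.


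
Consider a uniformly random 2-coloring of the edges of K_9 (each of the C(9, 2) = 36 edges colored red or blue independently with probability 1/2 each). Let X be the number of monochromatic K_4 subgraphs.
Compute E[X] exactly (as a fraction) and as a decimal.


Let X = Σ_S X_S over the C(9, 4) = 126 subsets S of size 4, where X_S = 1 if the K_4 on S is monochromatic.
For a fixed S, the K_4 on S has C(4, 2) = 6 edges. P[all 6 edges red] = (1/2)^6, and likewise for blue, so P[monochromatic] = 2·(1/2)^6 = 2^{1 − 6} = 1/32.
Summing: E[X] = C(9, 4) · 2^{1 − 6} = 126 · 1/32 = 63/16.
Numerically: E[X] ≈ 3.937500.

E[X] = C(9,4)·2^(1−C(4,2)) = 63/16 ≈ 3.937500.


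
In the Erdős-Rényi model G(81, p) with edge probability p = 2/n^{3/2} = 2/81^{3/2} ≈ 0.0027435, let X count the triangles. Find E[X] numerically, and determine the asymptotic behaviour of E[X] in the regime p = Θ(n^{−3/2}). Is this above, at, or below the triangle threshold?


Number of potential triangles: C(81, 3) = 85320.
Each occurs with probability p³ ≈ (0.0027435)³ ≈ 2.0649398e-08.
By linearity: E[X] = C(81, 3)·p³ ≈ 85320 · 2.0649398e-08 ≈ 0.00176.
Since α = 3/2 > 1, p = c/n^{3/2} = o(1/n) is below the triangle threshold p ~ 1/n. Asymptotically E[X] ~ (c³/6)·n^{3(1−α)} = (2³/6)·n^{-1.5} → 0, so by Markov's inequality G has no triangles w.h.p.

E[X] ≈ 0.00176; in regime p = Θ(1/n^{3/2}) E[X] tends to 0 (below the triangle threshold p ~ 1/n).


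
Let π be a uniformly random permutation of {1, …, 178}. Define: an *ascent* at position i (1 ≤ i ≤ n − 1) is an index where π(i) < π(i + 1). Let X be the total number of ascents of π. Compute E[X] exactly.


Write X = Σ X_I over i = 1, …, 177, with X_I the indicator of one ascent.
There are 177 indicators.
For each fixed i, the pair (π(i), π(i+1)) is a uniformly random ordered pair of distinct values from {1, …, 178}; by symmetry P[π(i) < π(i+1)] = 1/2.
By linearity: E[X] = 177 · (1/2) = (178 − 1) · (1/2) = 177/2 ≈ 88.500000.

E[X] = 177/2 = 88.500000.


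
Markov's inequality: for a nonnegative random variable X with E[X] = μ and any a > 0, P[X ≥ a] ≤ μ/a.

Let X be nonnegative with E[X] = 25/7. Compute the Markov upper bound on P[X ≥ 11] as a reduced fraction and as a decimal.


μ = E[X] = 25/7, a = 11.
Markov: P[X ≥ 11] ≤ μ/a = (25/7)/11 = 25/77.
Numerically: ≈ 0.324675.
(Since a = 11 > μ = 3.571429, the bound 25/77 is < 1 and informative.)

P[X ≥ 11] ≤ 25/77 ≈ 0.324675.


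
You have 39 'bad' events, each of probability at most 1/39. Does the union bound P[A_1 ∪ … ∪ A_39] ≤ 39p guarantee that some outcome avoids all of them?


Union bound: P[∪_{i=1}^{39} A_i] ≤ Σ_i P[A_i] ≤ 39·p = 39·(1/39) = 1.
Numerically: 1 ≈ 1.00000.
Is 1 < 1? NO.
Since the bound 1 is ≥ 1, the union bound is uninformative here; it does NOT by itself certify existence.

39·p = 1 ≈ 1.00000; existence NOT certified by the union bound.


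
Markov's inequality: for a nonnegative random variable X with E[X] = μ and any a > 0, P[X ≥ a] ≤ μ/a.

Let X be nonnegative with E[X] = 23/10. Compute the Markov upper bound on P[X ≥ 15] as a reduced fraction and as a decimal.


μ = E[X] = 23/10, a = 15.
Markov: P[X ≥ 15] ≤ μ/a = (23/10)/15 = 23/150.
Numerically: ≈ 0.153333.
(Since a = 15 > μ = 2.300000, the bound 23/150 is < 1 and informative.)

P[X ≥ 15] ≤ 23/150 ≈ 0.153333.


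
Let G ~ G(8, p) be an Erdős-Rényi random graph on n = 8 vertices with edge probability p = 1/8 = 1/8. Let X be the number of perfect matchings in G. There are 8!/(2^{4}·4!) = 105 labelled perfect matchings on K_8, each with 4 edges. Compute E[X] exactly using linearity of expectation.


K_8 has 8!/(2^{4}·4!) = 105 labelled perfect matchings.
For each such perfect matching H, let X_H = 1 if all 4 edges of H are present in G. Then P[X_H = 1] = p^{4} = (1/8)^{4} = 1/4096.
Summing the indicators: E[X] = Σ_H E[X_H] = 105 · p^{4} = 105 · 1/4096 = 105/4096.
Numerically: E[X] ≈ 0.0256348.

E[X] = 105 · (1/8)^{4} = 105/4096 ≈ 0.0256348.


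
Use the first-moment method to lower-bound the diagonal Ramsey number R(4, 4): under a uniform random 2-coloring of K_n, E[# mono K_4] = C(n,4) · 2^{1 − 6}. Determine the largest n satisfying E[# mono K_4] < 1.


We need C(n, 4) · 2^{1 − 6} < 1, i.e. C(n, 4) < 2^{6 − 1} = 32.
Check values of n near the boundary:
  n = 5: C(5, 4) = 5; 5 < 32? YES
  n = 6: C(6, 4) = 15; 15 < 32? YES
  n = 7: C(7, 4) = 35; 35 < 32? NO
  n = 8: C(8, 4) = 70; 70 < 32? NO
  n = 9: C(9, 4) = 126; 126 < 32? NO
The largest n with C(n, 4) < 32 is n = 6 (where E[X] = 15/32 ≈ 0.469). Hence R(4, 4) > 6, i.e. R(4, 4) ≥ 7.

Largest n = 6; hence R(4, 4) > 6.


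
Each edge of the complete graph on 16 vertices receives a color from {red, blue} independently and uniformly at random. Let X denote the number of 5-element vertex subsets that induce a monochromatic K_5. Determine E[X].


Let X = Σ_S X_S over the C(16, 5) = 4368 subsets S of size 5, where X_S = 1 if the K_5 on S is monochromatic.
For a fixed S, the K_5 on S has C(5, 2) = 10 edges. P[all 10 edges red] = (1/2)^10, and likewise for blue, so P[monochromatic] = 2·(1/2)^10 = 2^{1 − 10} = 1/512.
Summing: E[X] = C(16, 5) · 2^{1 − 10} = 4368 · 1/512 = 273/32.
Numerically: E[X] ≈ 8.53125.

E[X] = C(16,5)·2^(1−C(5,2)) = 273/32 ≈ 8.53125.


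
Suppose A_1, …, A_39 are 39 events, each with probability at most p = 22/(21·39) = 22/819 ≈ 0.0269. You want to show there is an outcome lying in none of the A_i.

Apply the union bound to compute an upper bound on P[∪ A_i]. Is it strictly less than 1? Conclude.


Union bound: P[∪_{i=1}^{39} A_i] ≤ Σ_i P[A_i] ≤ 39·p = 39·(22/819) = 22/21.
Numerically: 22/21 ≈ 1.0476.
Is 22/21 < 1? NO.
Since the bound 22/21 is ≥ 1, the union bound is uninformative here; it does NOT by itself certify existence.

39·p = 22/21 ≈ 1.0476; existence NOT certified by the union bound.


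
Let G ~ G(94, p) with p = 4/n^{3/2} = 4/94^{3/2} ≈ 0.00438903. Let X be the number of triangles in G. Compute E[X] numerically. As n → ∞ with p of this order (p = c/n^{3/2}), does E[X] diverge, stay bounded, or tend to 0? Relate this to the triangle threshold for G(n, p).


Number of potential triangles: C(94, 3) = 134044.
Each occurs with probability p³ ≈ (0.00438903)³ ≈ 8.45482519e-08.
By linearity: E[X] = C(94, 3)·p³ ≈ 134044 · 8.45482519e-08 ≈ 0.011333.
Since α = 3/2 > 1, p = c/n^{3/2} = o(1/n) is below the triangle threshold p ~ 1/n. Asymptotically E[X] ~ (c³/6)·n^{3(1−α)} = (4³/6)·n^{-1.5} → 0, so by Markov's inequality G has no triangles w.h.p.

E[X] ≈ 0.011333; in regime p = Θ(1/n^{3/2}) E[X] tends to 0 (below the triangle threshold p ~ 1/n).


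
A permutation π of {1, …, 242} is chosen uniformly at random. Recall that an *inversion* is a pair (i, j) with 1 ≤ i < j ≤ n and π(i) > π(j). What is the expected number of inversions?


Write X = Σ X_I over the C(242, 2) = 29161 pairs i < j, with X_I the indicator of one inversion.
There are 29161 indicators.
For each fixed pair i < j, the values π(i) and π(j) are two distinct elements of {1, …, 242} in uniformly random order; by symmetry P[π(i) > π(j)] = 1/2.
By linearity: E[X] = 29161 · (1/2) = C(242, 2) · (1/2) = 29161/2 = 29161/2 ≈ 14580.5000.

E[X] = 29161/2 = 14580.5000.


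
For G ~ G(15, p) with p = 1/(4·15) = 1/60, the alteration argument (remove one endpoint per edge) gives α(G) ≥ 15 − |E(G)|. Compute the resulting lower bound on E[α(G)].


E[|E(G)|] = C(15, 2)·p = 105 · (1/60) = 7/4.
E[α(G)] ≥ n − E[|E(G)|] = 15 − 7/4 = 53/4.
Numerically: ≈ 13.25000.
(This is only a lower bound; the true E[α(G)] may be larger.)

E[α(G)] ≥ 53/4 ≈ 13.25000.


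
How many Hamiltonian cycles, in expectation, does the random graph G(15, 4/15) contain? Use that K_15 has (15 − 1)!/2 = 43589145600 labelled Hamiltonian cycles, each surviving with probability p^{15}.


K_15 has (15 − 1)!/2 = 43589145600 labelled Hamiltonian cycles.
For each such Hamiltonian cycle H, let X_H = 1 if all 15 edges of H are present in G. Then P[X_H = 1] = p^{15} = (4/15)^{15} = 1073741824/437893890380859375.
By linearity: E[X] = Σ_H E[X_H] = 43589145600 · p^{15} = 43589145600 · 1073741824/437893890380859375 = 7704277975826432/72081298828125.
Numerically: E[X] ≈ 106.9.

E[X] = 43589145600 · (4/15)^{15} = 7704277975826432/72081298828125 ≈ 106.9.


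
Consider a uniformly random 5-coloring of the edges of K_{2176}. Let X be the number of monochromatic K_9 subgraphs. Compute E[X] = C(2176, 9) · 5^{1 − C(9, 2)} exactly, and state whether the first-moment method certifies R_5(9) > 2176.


E[X] = C(2176, 9) · 5^{1 − 36} = 2964644298134342657641600 · 5^{−35} = 2964644298134342657641600/2910383045673370361328125.
As a reduced fraction: E[X] = 118585771925373706305664/116415321826934814453125 ≈ 1.019.
Is E[X] < 1? NO.
Since E[X] ≥ 1, the first-moment bound is inconclusive at n = 2176; it does NOT by itself certify R_5(9) > 2176.

E[X] = 118585771925373706305664/116415321826934814453125 ≈ 1.019; E[X] ≥ 1; first-moment method inconclusive here.


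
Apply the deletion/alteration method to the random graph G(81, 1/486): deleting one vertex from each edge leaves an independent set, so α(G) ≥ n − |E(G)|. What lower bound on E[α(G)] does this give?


E[|E(G)|] = C(81, 2)·p = 3240 · (1/486) = 20/3.
E[α(G)] ≥ n − E[|E(G)|] = 81 − 20/3 = 223/3.
Numerically: ≈ 74.3333.
(This is only a lower bound; the true E[α(G)] may be larger.)

E[α(G)] ≥ 223/3 ≈ 74.3333.


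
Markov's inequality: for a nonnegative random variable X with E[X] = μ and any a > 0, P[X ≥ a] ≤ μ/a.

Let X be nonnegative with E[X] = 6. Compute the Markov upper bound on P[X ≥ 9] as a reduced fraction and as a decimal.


μ = E[X] = 6, a = 9.
Markov: P[X ≥ 9] ≤ μ/a = (6)/9 = 2/3.
Numerically: ≈ 0.66667.
(Since a = 9 > μ = 6.00000, the bound 2/3 is < 1 and informative.)

P[X ≥ 9] ≤ 2/3 ≈ 0.66667.


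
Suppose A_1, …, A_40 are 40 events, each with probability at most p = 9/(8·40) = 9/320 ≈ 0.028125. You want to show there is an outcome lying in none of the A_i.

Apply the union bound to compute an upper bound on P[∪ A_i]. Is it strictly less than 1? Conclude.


Union bound: P[∪_{i=1}^{40} A_i] ≤ Σ_i P[A_i] ≤ 40·p = 40·(9/320) = 9/8.
Numerically: 9/8 ≈ 1.125000.
Is 9/8 < 1? NO.
Since the bound 9/8 is ≥ 1, the union bound is uninformative here; it does NOT by itself certify existence.

40·p = 9/8 ≈ 1.125000; existence NOT certified by the union bound.


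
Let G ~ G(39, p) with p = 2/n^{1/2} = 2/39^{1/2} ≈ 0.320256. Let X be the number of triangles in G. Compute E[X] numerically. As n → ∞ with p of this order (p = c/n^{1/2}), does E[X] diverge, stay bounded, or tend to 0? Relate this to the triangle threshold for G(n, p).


Number of potential triangles: C(39, 3) = 9139.
Each occurs with probability p³ ≈ (0.320256)³ ≈ 3.28468008e-02.
By linearity: E[X] = C(39, 3)·p³ ≈ 9139 · 3.28468008e-02 ≈ 300.186912.
Since α = 1/2 < 1, p = c/n^{1/2} ≫ 1/n is above the triangle threshold p ~ 1/n. Asymptotically E[X] ~ (c³/6)·n^{3(1−α)} = (2³/6)·n^{1.5} → ∞; triangles are abundant w.h.p.

E[X] ≈ 300.186912; in regime p = Θ(1/n^{1/2}) E[X] diverges (above the triangle threshold p ~ 1/n).


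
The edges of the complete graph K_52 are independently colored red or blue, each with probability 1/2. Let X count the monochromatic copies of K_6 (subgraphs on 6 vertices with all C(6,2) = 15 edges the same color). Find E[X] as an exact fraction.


Let X = Σ_S X_S over the C(52, 6) = 20358520 subsets S of size 6, where X_S = 1 if the K_6 on S is monochromatic.
For a fixed S, the K_6 on S has C(6, 2) = 15 edges. P[all 15 edges red] = (1/2)^15, and likewise for blue, so P[monochromatic] = 2·(1/2)^15 = 2^{1 − 15} = 1/16384.
By linearity of expectation: E[X] = C(52, 6) · 2^{1 − 15} = 20358520 · 1/16384 = 2544815/2048.
Numerically: E[X] ≈ 1242.58545.

E[X] = C(52,6)·2^(1−C(6,2)) = 2544815/2048 ≈ 1242.58545.


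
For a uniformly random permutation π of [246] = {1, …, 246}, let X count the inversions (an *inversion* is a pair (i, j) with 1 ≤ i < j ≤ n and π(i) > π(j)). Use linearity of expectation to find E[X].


Write X = Σ X_I over the C(246, 2) = 30135 pairs i < j, with X_I the indicator of one inversion.
There are 30135 indicators.
For each fixed pair i < j, the values π(i) and π(j) are two distinct elements of {1, …, 246} in uniformly random order; by symmetry P[π(i) > π(j)] = 1/2.
By linearity: E[X] = 30135 · (1/2) = C(246, 2) · (1/2) = 30135/2 = 30135/2 ≈ 15067.500000.

E[X] = 30135/2 = 15067.500000.


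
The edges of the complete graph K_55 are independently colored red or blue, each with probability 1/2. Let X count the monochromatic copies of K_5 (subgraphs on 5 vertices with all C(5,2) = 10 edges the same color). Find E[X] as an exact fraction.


Let X = Σ_S X_S over the C(55, 5) = 3478761 subsets S of size 5, where X_S = 1 if the K_5 on S is monochromatic.
For a fixed S, the K_5 on S has C(5, 2) = 10 edges. P[all 10 edges red] = (1/2)^10, and likewise for blue, so P[monochromatic] = 2·(1/2)^10 = 2^{1 − 10} = 1/512.
By linearity: E[X] = C(55, 5) · 2^{1 − 10} = 3478761 · 1/512 = 3478761/512.
Numerically: E[X] ≈ 6794.45508.

E[X] = C(55,5)·2^(1−C(5,2)) = 3478761/512 ≈ 6794.45508.


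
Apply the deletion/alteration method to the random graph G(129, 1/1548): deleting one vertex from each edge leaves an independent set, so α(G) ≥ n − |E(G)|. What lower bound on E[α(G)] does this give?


E[|E(G)|] = C(129, 2)·p = 8256 · (1/1548) = 16/3.
E[α(G)] ≥ n − E[|E(G)|] = 129 − 16/3 = 371/3.
Numerically: ≈ 123.6667.
(This is only a lower bound; the true E[α(G)] may be larger.)

E[α(G)] ≥ 371/3 ≈ 123.6667.


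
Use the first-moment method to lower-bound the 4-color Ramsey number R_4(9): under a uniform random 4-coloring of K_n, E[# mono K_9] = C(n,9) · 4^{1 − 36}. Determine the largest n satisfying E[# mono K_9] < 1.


We need C(n, 9) · 4^{1 − 36} < 1, i.e. C(n, 9) < 4^{36 − 1} = 1180591620717411303424.
Check values of n near the boundary:
  n = 913: C(913, 9) = 1167605542753639808390; 1167605542753639808390 < 1180591620717411303424? YES
  n = 914: C(914, 9) = 1179217089587653905932; 1179217089587653905932 < 1180591620717411303424? YES
  n = 915: C(915, 9) = 1190931166636537885130; 1190931166636537885130 < 1180591620717411303424? NO
  n = 916: C(916, 9) = 1202748565202942340440; 1202748565202942340440 < 1180591620717411303424? NO
  n = 917: C(917, 9) = 1214670081818390006810; 1214670081818390006810 < 1180591620717411303424? NO
The largest n with C(n, 9) < 1180591620717411303424 is n = 914 (where E[X] = 294804272396913476483/295147905179352825856 ≈ 0.999). Hence R_4(9) > 914, i.e. R_4(9) ≥ 915.

Largest n = 914; hence R_4(9) > 914.


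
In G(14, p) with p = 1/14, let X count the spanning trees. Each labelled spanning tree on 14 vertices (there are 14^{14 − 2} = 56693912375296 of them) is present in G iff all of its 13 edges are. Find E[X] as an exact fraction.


K_14 has 14^{14 − 2} = 56693912375296 labelled spanning trees.
For each such spanning tree H, let X_H = 1 if all 13 edges of H are present in G. Then P[X_H = 1] = p^{13} = (1/14)^{13} = 1/793714773254144.
Summing the indicators: E[X] = Σ_H E[X_H] = 56693912375296 · p^{13} = 56693912375296 · 1/793714773254144 = 1/14.
Numerically: E[X] ≈ 0.0714286.

E[X] = 56693912375296 · (1/14)^{13} = 1/14 ≈ 0.0714286.


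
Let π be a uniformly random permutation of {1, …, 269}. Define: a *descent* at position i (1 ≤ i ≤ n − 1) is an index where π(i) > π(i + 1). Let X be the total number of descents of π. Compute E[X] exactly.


Write X = Σ X_I over i = 1, …, 268, with X_I the indicator of one descent.
There are 268 indicators.
For each fixed i, the pair (π(i), π(i+1)) is a uniformly random ordered pair of distinct values from {1, …, 269}; by symmetry P[π(i) > π(i+1)] = 1/2.
By linearity: E[X] = 268 · (1/2) = (269 − 1) · (1/2) = 134 ≈ 134.00000.

E[X] = 134 = 134.00000.


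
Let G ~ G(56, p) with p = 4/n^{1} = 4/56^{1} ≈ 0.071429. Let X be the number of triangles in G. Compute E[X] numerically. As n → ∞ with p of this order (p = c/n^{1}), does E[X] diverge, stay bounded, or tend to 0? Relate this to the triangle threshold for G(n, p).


Number of potential triangles: C(56, 3) = 27720.
Each occurs with probability p³ ≈ (0.071429)³ ≈ 3.6443149e-04.
By linearity: E[X] = C(56, 3)·p³ ≈ 27720 · 3.6443149e-04 ≈ 10.10204.
Here α = 1, so p = 4/n is exactly at the triangle threshold p ~ 1/n. Asymptotically E[X] → c³/6 = 4³/6 = 32/3 ≈ 10.66667, a bounded constant. In this regime the triangle count is asymptotically Poisson(c³/6).

E[X] ≈ 10.10204; in regime p = Θ(1/n^{1}) E[X] stays bounded (at the triangle threshold p ~ 1/n).


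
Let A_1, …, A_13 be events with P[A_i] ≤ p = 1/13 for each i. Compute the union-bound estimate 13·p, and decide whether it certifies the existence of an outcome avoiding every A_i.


Union bound: P[∪_{i=1}^{13} A_i] ≤ Σ_i P[A_i] ≤ 13·p = 13·(1/13) = 1.
Numerically: 1 ≈ 1.000.
Is 1 < 1? NO.
Since the bound 1 is ≥ 1, the union bound is uninformative here; it does NOT by itself certify existence.

13·p = 1 ≈ 1.000; existence NOT certified by the union bound.


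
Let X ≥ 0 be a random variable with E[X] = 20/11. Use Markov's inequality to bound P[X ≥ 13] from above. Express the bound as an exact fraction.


μ = E[X] = 20/11, a = 13.
Markov: P[X ≥ 13] ≤ μ/a = (20/11)/13 = 20/143.
Numerically: ≈ 0.1399.
(Since a = 13 > μ = 1.8182, the bound 20/143 is < 1 and informative.)

P[X ≥ 13] ≤ 20/143 ≈ 0.1399.


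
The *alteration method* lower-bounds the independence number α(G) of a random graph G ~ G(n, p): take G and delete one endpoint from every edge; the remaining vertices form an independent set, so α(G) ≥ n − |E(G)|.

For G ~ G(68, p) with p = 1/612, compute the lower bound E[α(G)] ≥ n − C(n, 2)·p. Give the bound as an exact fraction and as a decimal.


E[|E(G)|] = C(68, 2)·p = 2278 · (1/612) = 67/18.
E[α(G)] ≥ n − E[|E(G)|] = 68 − 67/18 = 1157/18.
Numerically: ≈ 64.278.
(This is only a lower bound; the true E[α(G)] may be larger.)

E[α(G)] ≥ 1157/18 ≈ 64.278.


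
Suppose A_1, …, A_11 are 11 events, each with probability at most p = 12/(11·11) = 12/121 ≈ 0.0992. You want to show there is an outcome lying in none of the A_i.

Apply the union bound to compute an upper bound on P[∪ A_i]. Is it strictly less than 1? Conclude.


Union bound: P[∪_{i=1}^{11} A_i] ≤ Σ_i P[A_i] ≤ 11·p = 11·(12/121) = 12/11.
Numerically: 12/11 ≈ 1.0909.
Is 12/11 < 1? NO.
Since the bound 12/11 is ≥ 1, the union bound is uninformative here; it does NOT by itself certify existence.

11·p = 12/11 ≈ 1.0909; existence NOT certified by the union bound.
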